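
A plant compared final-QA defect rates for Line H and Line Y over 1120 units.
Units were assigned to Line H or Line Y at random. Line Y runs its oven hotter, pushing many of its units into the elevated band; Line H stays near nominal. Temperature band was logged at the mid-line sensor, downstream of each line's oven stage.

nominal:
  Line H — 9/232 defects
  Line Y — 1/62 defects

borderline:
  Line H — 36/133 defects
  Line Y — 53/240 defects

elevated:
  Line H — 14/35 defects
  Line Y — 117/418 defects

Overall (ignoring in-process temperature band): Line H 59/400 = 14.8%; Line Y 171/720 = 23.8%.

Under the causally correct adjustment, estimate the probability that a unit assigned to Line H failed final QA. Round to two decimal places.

0.15

In-process temperature band lies on the pathway line → in-process temperature band → outcome, so adjusting for it blocks the indirect effect. For the total causal effect of line, use the unadjusted pooled rates.
So P(outcome | do(Line H)) is just the pooled rate for Line H: 59/400 = 0.147.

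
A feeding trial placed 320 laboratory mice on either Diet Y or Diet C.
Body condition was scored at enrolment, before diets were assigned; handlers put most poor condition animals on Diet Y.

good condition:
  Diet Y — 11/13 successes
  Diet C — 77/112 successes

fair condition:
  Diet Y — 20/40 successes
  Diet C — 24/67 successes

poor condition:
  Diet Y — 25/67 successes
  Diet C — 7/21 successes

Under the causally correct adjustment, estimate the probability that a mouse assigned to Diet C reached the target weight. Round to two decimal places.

Starting body condition is set before the diet has any effect — it is not caused by the diet — and it independently drives the outcome. That makes it a confounder, so the causal comparison is within starting body condition levels.
Standardising Diet C to the population starting body condition mix: 0.391·77/112 + 0.334·24/67 + 0.275·7/21 = 0.480.

0.48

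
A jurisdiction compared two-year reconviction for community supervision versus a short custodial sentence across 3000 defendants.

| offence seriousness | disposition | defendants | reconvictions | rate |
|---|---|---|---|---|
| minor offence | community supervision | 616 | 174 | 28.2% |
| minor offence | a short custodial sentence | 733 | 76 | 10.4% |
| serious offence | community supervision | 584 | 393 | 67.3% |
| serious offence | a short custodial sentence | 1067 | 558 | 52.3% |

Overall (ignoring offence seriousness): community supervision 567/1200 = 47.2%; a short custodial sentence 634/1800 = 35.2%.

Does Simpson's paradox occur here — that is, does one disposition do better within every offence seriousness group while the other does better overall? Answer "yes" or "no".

Within each offence seriousness level (minor offence 28.2% vs 10.4%; serious offence 67.3% vs 52.3%), a short custodial sentence has the lower rate every time. Pooled: 47.2% vs 35.2% — a short custodial sentence has the lower rate overall. They agree.

no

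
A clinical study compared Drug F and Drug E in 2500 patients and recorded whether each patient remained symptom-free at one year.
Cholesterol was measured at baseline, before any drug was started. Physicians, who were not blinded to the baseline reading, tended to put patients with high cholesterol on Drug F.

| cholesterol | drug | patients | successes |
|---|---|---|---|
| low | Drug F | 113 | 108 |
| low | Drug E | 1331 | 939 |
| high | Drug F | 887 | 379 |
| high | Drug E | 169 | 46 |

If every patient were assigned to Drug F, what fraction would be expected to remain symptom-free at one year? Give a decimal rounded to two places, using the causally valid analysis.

0.73

The cholesterol-specific comparison favours Drug F throughout, but the pooled figures favour Drug E. The question is whether to condition on cholesterol.
The imbalance in cholesterol arose from how patients were allocated, not from anything the drug did; and cholesterol independently affects the outcome. The pooled gap is confounded — condition on cholesterol.
Standardising Drug F to the population cholesterol mix: 0.578·108/113 + 0.422·379/887 = 0.733.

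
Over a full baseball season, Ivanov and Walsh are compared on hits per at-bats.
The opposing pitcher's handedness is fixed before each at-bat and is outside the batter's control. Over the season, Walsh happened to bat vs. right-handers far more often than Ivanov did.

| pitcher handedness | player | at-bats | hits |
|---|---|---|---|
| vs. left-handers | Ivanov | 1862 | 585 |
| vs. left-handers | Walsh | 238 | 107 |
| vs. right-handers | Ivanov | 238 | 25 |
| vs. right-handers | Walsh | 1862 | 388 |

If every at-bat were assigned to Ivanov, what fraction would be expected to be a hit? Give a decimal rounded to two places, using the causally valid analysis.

Pitcher handedness differs across players for reasons unrelated to any effect of the player itself, and it separately predicts the outcome — a classic confounder. We must compare within pitcher handedness levels.
Standardising Ivanov to the population pitcher handedness mix: 0.500·585/1862 + 0.500·25/238 = 0.210.

0.21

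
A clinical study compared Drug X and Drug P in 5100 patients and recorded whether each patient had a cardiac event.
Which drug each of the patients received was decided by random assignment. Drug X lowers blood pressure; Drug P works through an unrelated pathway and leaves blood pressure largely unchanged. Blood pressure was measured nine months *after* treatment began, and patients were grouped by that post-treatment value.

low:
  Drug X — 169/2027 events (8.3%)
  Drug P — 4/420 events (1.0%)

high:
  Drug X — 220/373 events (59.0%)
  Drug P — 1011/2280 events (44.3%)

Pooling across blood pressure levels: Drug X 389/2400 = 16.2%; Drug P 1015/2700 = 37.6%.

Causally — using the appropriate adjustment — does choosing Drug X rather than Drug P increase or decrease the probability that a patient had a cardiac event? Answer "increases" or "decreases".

decreases

Blood pressure is recorded after the drug and is itself shifted by it — it sits on the causal path from drug to outcome. Conditioning on a mediator would strip out part of the effect we want; the pooled comparison gives the total causal effect.
Pooled: Drug X 16.2% vs Drug P 37.6%; Drug X is lower overall.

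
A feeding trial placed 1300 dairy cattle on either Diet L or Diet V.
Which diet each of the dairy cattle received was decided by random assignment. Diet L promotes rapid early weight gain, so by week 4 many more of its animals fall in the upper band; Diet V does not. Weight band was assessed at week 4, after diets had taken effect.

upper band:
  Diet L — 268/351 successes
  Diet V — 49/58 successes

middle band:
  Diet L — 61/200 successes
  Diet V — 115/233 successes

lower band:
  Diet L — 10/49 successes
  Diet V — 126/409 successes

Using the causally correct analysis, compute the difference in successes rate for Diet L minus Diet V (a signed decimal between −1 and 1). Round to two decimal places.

The week-4 weight band-specific comparison favours Diet V throughout, but the pooled figures favour Diet L. The question is whether to condition on week-4 weight band.
Week-4 weight band is recorded after the diet and is itself shifted by it — it sits on the causal path from diet to outcome. Conditioning on a mediator would strip out part of the effect we want; the pooled comparison gives the total causal effect.
The causal difference is the pooled difference: 0.565 − 0.414 = +0.151.

+0.15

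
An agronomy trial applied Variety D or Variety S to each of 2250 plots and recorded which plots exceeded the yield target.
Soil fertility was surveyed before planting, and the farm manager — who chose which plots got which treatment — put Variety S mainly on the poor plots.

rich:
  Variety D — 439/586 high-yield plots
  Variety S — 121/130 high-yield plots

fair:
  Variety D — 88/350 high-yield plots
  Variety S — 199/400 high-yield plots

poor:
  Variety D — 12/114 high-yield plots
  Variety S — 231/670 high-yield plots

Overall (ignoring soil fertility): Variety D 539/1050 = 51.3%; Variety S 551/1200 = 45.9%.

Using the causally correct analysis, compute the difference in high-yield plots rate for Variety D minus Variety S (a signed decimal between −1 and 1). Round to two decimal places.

Variety S is higher inside every soil fertility stratum but Variety D is higher in aggregate. Whether to stratify depends on how soil fertility relates to the variety.
Soil fertility satisfies the back-door criterion: it is not a descendant of the variety, and it blocks the spurious path from variety to outcome. Adjusting for it (i.e., using the within-soil fertility rates) gives the causal effect.
Adjusting over the population distribution of soil fertility: 0.318·(0.749−0.931) + 0.333·(0.251−0.497) + 0.348·(0.105−0.345) = -0.223.

-0.22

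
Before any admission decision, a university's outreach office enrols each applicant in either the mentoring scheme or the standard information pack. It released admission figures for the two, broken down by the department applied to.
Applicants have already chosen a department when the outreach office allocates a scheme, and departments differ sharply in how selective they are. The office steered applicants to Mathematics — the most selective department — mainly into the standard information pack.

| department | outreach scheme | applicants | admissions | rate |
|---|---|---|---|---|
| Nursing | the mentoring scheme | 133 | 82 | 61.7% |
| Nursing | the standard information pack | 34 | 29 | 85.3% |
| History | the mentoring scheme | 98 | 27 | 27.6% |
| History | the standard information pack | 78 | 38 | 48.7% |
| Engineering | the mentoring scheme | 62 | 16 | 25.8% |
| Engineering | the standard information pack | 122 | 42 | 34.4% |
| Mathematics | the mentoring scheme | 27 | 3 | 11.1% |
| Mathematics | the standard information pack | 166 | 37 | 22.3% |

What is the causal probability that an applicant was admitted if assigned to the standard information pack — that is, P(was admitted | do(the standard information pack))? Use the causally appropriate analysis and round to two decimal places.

the standard information pack is higher inside every department stratum but the mentoring scheme is higher in aggregate. Whether to stratify depends on how department relates to the outreach scheme.
Department differs across outreach schemes for reasons unrelated to any effect of the outreach scheme itself, and it separately predicts the outcome — a classic confounder. We must compare within department levels.
Standardising the standard information pack to the population department mix: 0.232·29/34 + 0.244·38/78 + 0.256·42/122 + 0.268·37/166 = 0.465.

0.46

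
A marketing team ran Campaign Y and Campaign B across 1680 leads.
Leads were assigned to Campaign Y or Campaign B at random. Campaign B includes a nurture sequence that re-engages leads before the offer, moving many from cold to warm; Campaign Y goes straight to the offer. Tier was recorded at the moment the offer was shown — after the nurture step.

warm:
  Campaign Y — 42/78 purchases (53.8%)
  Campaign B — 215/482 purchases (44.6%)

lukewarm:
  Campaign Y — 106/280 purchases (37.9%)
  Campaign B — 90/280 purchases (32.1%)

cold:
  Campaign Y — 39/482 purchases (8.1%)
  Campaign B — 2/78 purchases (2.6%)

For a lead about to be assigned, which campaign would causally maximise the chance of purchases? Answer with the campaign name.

Campaign B

Engagement tier lies on the pathway campaign → engagement tier → outcome, so adjusting for it blocks the indirect effect. For the total causal effect of campaign, use the unadjusted pooled rates.
Pooled: Campaign Y 22.3% vs Campaign B 36.5%; Campaign B is higher overall.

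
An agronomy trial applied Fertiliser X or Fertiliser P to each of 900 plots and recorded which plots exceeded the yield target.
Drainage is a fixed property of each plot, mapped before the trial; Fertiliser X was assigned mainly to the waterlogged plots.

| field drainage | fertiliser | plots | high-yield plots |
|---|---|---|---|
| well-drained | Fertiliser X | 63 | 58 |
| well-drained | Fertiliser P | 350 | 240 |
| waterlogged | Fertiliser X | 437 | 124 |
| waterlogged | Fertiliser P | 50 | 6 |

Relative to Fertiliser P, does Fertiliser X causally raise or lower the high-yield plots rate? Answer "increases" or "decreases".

Since field drainage is a pre-existing factor (not a product of the fertiliser) and it affects the outcome on its own, it is a confounder. The stratified rates, not the pooled rate, identify the causal effect.
Within each level — well-drained: 92.1% vs 68.6%; waterlogged: 28.4% vs 12.0% — Fertiliser X is higher every time.

increases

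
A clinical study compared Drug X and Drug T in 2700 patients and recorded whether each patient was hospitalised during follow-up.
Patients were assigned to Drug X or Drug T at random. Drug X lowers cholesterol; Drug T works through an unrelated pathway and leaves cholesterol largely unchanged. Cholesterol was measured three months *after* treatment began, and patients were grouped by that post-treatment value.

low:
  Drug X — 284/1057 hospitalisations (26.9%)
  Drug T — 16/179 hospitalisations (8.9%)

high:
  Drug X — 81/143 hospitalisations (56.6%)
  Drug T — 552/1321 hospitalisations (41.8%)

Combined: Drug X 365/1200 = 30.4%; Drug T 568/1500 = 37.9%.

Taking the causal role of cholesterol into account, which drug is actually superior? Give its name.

Drug T is lower inside every cholesterol stratum but Drug X is lower in aggregate. Whether to stratify depends on how cholesterol relates to the drug.
Cholesterol lies on the pathway drug → cholesterol → outcome, so adjusting for it blocks the indirect effect. For the total causal effect of drug, use the unadjusted pooled rates.
Pooled: Drug X 30.4% vs Drug T 37.9%; Drug X is lower overall.

Drug X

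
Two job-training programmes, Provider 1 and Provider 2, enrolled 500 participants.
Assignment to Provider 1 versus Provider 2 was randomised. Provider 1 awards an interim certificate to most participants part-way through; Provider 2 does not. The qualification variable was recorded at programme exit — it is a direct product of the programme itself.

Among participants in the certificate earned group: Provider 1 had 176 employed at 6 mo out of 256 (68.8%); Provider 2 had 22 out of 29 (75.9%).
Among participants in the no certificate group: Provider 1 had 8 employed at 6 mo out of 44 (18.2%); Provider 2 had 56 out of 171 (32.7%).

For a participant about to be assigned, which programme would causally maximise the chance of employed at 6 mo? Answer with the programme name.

Qualification attained during the programme is recorded after the programme and is itself shifted by it — it sits on the causal path from programme to outcome. Conditioning on a mediator would strip out part of the effect we want; the pooled comparison gives the total causal effect.
Pooled: Provider 1 61.3% vs Provider 2 39.0%; Provider 1 is higher overall.

Provider 1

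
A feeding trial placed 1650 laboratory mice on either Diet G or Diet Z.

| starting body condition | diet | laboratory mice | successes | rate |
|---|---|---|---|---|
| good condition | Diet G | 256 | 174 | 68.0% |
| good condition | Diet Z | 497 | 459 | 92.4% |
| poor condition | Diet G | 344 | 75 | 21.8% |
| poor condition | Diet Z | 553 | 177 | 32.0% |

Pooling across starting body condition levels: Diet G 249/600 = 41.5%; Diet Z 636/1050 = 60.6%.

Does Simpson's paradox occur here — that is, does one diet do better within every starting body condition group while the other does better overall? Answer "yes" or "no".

no

Within each starting body condition level (good condition 68.0% vs 92.4%; poor condition 21.8% vs 32.0%), Diet Z has the higher rate every time. Pooled: 41.5% vs 60.6% — Diet Z has the higher rate overall. They agree.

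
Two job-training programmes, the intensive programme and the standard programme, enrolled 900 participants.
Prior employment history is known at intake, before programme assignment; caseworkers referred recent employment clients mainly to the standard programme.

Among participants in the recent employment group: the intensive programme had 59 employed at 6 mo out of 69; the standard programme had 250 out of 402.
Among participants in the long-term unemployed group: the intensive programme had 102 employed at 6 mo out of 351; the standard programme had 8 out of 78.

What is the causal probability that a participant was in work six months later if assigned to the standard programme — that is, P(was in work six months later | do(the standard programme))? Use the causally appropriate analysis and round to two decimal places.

Nothing the programme does changes prior employment history; the imbalance is an allocation artefact. With prior employment history also predicting the outcome, the pooled figure is confounded, and the within-stratum comparison is the causal one.
Standardising the standard programme to the population prior employment history mix: 0.523·250/402 + 0.477·8/78 = 0.374.

0.37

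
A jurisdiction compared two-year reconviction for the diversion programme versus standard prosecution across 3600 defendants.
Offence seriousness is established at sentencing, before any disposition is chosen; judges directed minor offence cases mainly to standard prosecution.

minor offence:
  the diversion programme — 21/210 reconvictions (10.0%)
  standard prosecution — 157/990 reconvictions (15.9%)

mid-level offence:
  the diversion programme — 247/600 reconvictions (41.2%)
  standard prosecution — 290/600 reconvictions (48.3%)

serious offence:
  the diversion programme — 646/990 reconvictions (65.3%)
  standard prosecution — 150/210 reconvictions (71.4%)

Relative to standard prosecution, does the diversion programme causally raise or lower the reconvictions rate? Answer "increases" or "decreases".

decreases

Within every offence seriousness level the diversion programme has the lower rate, yet pooled standard prosecution does — Simpson's reversal.
Offence seriousness satisfies the back-door criterion: it is not a descendant of the disposition, and it blocks the spurious path from disposition to outcome. Adjusting for it (i.e., using the within-offence seriousness rates) gives the causal effect.
Within each level — minor offence: 10.0% vs 15.9%; mid-level offence: 41.2% vs 48.3%; serious offence: 65.3% vs 71.4% — the diversion programme is lower every time.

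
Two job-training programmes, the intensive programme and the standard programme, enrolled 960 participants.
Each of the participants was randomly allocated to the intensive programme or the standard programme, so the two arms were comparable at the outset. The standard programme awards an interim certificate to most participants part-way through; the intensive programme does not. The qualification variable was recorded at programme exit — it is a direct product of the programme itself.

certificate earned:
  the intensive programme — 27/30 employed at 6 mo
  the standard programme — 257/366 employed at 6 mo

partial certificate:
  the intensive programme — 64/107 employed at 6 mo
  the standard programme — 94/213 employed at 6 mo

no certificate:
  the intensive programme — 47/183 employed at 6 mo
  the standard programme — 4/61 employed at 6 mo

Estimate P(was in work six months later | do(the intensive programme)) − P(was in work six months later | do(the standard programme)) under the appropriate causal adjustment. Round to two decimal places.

-0.12

Qualification attained during the programme is downstream of the programme. One should not condition on a consequence of treatment, so the overall rates are the right comparison.
The causal difference is the pooled difference: 0.431 − 0.555 = -0.123.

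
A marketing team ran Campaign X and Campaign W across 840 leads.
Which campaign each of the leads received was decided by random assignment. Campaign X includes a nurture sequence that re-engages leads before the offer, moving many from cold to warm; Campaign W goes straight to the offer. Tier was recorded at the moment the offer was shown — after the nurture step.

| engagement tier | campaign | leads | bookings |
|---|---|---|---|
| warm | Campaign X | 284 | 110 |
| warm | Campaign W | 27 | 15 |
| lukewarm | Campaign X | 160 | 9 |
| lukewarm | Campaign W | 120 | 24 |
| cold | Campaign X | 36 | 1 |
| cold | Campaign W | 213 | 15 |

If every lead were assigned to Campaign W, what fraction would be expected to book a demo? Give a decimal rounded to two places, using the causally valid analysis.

Engagement tier is recorded after the campaign and is itself shifted by it — it sits on the causal path from campaign to outcome. Conditioning on a mediator would strip out part of the effect we want; the pooled comparison gives the total causal effect.
So P(outcome | do(Campaign W)) is just the pooled rate for Campaign W: 54/360 = 0.150.

0.15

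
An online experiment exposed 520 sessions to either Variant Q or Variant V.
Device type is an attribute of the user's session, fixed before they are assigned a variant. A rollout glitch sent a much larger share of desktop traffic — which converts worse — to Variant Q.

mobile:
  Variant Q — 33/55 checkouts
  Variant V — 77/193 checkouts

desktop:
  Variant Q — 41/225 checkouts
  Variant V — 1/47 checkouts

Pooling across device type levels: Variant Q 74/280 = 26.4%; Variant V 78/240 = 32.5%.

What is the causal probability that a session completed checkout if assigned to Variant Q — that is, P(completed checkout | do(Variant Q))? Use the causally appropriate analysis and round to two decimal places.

0.38

Since device type is a pre-existing factor (not a product of the variant) and it affects the outcome on its own, it is a confounder. The stratified rates, not the pooled rate, identify the causal effect.
Standardising Variant Q to the population device type mix: 0.477·33/55 + 0.523·41/225 = 0.381.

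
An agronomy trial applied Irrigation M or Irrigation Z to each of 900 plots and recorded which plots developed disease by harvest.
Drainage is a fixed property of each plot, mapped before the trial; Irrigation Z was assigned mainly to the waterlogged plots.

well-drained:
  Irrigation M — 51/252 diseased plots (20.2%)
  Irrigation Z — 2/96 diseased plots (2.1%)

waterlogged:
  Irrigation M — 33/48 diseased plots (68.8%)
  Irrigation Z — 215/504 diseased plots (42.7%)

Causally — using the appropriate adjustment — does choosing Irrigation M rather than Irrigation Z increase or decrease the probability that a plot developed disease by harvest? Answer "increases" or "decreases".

The imbalance in field drainage arose from how plots were allocated, not from anything the irrigation did; and field drainage independently affects the outcome. The pooled gap is confounded — condition on field drainage.
Within each level — well-drained: 20.2% vs 2.1%; waterlogged: 68.8% vs 42.7% — Irrigation Z is lower every time.

increases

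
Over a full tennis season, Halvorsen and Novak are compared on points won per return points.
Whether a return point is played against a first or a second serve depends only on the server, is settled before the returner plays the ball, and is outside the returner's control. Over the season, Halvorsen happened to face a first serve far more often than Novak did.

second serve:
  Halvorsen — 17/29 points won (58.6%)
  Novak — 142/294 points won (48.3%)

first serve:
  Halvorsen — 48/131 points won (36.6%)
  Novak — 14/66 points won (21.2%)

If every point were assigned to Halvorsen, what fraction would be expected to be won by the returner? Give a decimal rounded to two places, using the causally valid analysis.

Serve type satisfies the back-door criterion: it is not a descendant of the player, and it blocks the spurious path from player to outcome. Adjusting for it (i.e., using the within-serve type rates) gives the causal effect.
Standardising Halvorsen to the population serve type mix: 0.621·17/29 + 0.379·48/131 = 0.503.

0.50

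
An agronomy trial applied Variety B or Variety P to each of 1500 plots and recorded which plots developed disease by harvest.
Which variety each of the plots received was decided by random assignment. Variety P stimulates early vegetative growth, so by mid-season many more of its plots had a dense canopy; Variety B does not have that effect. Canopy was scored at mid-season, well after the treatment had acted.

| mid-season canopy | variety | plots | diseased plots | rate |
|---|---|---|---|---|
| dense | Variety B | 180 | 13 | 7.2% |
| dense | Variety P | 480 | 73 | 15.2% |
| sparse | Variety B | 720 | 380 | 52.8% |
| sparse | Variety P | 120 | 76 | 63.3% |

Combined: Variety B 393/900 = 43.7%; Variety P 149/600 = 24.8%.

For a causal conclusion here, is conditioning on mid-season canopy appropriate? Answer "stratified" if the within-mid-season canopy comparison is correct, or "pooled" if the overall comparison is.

Mid-season canopy is recorded after the variety and is itself shifted by it — it sits on the causal path from variety to outcome. Conditioning on a mediator would strip out part of the effect we want; the pooled comparison gives the total causal effect.
Pooled: Variety B 43.7% vs Variety P 24.8%; Variety P is lower overall.

pooled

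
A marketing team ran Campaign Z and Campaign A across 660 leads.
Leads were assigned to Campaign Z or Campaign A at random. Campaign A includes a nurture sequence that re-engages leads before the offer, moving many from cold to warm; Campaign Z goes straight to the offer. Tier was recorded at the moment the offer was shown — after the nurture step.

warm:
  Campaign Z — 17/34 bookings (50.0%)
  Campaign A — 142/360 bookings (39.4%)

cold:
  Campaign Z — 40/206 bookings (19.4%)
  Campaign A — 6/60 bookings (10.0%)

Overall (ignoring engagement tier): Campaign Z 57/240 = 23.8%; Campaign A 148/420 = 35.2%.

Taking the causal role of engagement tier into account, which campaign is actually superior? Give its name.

Campaign A

The engagement tier-specific comparison favours Campaign Z throughout, but the pooled figures favour Campaign A. The question is whether to condition on engagement tier.
Engagement tier lies on the pathway campaign → engagement tier → outcome, so adjusting for it blocks the indirect effect. For the total causal effect of campaign, use the unadjusted pooled rates.
Pooled: Campaign Z 23.8% vs Campaign A 35.2%; Campaign A is higher overall.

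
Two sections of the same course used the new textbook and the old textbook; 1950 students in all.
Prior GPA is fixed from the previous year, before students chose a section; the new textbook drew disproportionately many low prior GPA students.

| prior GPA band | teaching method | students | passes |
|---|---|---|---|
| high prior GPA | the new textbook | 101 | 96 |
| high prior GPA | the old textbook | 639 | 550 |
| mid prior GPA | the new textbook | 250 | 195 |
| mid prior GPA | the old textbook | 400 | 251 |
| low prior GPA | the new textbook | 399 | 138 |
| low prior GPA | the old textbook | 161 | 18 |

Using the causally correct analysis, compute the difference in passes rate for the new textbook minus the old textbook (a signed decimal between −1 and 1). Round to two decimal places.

The prior GPA band-specific comparison favours the new textbook throughout, but the pooled figures favour the old textbook. The question is whether to condition on prior GPA band.
Prior GPA band differs across teaching methods for reasons unrelated to any effect of the teaching method itself, and it separately predicts the outcome — a classic confounder. We must compare within prior GPA band levels.
Adjusting over the population distribution of prior GPA band: 0.379·(0.950−0.861) + 0.333·(0.780−0.627) + 0.287·(0.346−0.112) = +0.152.

+0.15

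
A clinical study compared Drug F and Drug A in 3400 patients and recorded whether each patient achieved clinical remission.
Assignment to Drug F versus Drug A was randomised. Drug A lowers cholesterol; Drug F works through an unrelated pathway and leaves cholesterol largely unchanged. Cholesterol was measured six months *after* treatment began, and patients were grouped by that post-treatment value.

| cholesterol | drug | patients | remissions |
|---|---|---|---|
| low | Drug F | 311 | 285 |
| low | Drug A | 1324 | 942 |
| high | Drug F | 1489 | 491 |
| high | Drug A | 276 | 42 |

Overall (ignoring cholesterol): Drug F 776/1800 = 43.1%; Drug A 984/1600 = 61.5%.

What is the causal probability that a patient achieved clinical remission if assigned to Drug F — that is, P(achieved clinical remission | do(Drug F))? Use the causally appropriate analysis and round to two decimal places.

0.43

Cholesterol is recorded after the drug and is itself shifted by it — it sits on the causal path from drug to outcome. Conditioning on a mediator would strip out part of the effect we want; the pooled comparison gives the total causal effect.
So P(outcome | do(Drug F)) is just the pooled rate for Drug F: 776/1800 = 0.431.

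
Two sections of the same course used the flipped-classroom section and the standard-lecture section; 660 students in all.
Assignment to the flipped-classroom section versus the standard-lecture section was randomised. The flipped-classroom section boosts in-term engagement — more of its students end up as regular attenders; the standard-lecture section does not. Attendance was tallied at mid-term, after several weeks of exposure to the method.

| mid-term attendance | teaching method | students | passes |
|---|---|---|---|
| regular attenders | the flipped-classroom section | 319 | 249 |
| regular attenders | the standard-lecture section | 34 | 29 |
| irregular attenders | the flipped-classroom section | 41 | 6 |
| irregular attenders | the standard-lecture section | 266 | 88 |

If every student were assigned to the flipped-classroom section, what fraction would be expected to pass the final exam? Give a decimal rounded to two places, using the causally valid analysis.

Mid-term attendance here is a post-treatment variable shaped by the teaching method; conditioning on it would introduce bias rather than remove it. The overall comparison is the causal one.
So P(outcome | do(the flipped-classroom section)) is just the pooled rate for the flipped-classroom section: 255/360 = 0.708.

0.71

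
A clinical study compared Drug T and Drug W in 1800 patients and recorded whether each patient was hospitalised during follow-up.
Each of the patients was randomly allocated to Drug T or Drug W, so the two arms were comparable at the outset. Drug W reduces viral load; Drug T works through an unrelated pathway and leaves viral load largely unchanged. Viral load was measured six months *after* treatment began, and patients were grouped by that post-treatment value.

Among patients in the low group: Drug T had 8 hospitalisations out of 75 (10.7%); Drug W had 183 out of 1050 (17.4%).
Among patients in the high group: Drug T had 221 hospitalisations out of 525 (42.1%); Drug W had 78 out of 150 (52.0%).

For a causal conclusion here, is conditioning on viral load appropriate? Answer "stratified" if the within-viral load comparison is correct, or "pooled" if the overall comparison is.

pooled

The viral load-specific comparison favours Drug T throughout, but the pooled figures favour Drug W. The question is whether to condition on viral load.
The distribution of viral load is itself part of what the drug does — it is an intermediate outcome. Holding it fixed would remove that part of the effect; the total effect is the pooled difference.
Pooled: Drug T 38.2% vs Drug W 21.8%; Drug W is lower overall.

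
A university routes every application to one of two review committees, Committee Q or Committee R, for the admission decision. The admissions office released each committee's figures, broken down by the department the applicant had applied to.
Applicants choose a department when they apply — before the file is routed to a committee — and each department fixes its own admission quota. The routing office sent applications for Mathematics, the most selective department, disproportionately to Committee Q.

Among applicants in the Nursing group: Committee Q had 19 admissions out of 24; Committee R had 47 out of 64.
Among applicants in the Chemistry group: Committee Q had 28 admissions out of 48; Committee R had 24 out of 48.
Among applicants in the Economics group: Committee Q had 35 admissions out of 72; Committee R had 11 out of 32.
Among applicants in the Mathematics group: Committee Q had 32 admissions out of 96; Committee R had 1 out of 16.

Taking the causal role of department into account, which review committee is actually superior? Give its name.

Committee Q

Department is set before the review committee has any effect — it is not caused by the review committee — and it independently drives the outcome. That makes it a confounder, so the causal comparison is within department levels.
Within each level — Nursing: 79.2% vs 73.4%; Chemistry: 58.3% vs 50.0%; Economics: 48.6% vs 34.4%; Mathematics: 33.3% vs 6.2% — Committee Q is higher every time.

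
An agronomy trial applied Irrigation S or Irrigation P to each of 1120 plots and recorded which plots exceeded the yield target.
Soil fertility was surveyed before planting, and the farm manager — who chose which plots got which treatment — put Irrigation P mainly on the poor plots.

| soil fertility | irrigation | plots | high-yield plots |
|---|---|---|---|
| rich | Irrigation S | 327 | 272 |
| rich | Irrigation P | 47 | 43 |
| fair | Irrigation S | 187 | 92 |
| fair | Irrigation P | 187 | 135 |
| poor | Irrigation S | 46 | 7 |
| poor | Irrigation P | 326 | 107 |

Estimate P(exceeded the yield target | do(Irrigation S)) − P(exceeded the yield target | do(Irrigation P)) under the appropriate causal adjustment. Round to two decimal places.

-0.16

Soil fertility satisfies the back-door criterion: it is not a descendant of the irrigation, and it blocks the spurious path from irrigation to outcome. Adjusting for it (i.e., using the within-soil fertility rates) gives the causal effect.
Adjusting over the population distribution of soil fertility: 0.334·(0.832−0.915) + 0.334·(0.492−0.722) + 0.332·(0.152−0.328) = -0.163.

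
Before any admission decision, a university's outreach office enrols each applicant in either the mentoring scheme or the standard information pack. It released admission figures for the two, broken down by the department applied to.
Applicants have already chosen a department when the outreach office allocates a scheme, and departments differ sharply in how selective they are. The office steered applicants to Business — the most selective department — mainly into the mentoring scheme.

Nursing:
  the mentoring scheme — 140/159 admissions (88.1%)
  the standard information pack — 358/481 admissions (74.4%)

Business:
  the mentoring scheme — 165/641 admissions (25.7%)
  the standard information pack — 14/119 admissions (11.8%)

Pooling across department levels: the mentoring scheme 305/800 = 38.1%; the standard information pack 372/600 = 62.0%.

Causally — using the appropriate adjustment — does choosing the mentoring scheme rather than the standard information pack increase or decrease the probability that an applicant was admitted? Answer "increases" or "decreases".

increases

Department is set before the outreach scheme has any effect — it is not caused by the outreach scheme — and it independently drives the outcome. That makes it a confounder, so the causal comparison is within department levels.
Within each level — Nursing: 88.1% vs 74.4%; Business: 25.7% vs 11.8% — the mentoring scheme is higher every time.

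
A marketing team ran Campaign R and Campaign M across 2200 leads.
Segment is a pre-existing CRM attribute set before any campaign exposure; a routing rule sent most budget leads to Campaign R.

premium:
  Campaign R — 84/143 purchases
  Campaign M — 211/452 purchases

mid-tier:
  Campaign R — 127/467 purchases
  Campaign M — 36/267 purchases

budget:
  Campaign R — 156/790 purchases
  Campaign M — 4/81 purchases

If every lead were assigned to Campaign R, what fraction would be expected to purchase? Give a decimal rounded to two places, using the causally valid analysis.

0.33

Customer segment is set before the campaign has any effect — it is not caused by the campaign — and it independently drives the outcome. That makes it a confounder, so the causal comparison is within customer segment levels.
Standardising Campaign R to the population customer segment mix: 0.270·84/143 + 0.334·127/467 + 0.396·156/790 = 0.328.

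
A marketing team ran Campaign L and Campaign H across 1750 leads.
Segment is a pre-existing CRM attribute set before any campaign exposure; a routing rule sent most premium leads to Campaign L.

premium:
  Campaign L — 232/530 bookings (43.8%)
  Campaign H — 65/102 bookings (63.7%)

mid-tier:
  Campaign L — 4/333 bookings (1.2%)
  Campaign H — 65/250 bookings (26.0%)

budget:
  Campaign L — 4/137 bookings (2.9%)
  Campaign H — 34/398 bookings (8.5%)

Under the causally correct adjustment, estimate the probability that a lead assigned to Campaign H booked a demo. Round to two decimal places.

Customer segment is set before the campaign has any effect — it is not caused by the campaign — and it independently drives the outcome. That makes it a confounder, so the causal comparison is within customer segment levels.
Standardising Campaign H to the population customer segment mix: 0.361·65/102 + 0.333·65/250 + 0.306·34/398 = 0.343.

0.34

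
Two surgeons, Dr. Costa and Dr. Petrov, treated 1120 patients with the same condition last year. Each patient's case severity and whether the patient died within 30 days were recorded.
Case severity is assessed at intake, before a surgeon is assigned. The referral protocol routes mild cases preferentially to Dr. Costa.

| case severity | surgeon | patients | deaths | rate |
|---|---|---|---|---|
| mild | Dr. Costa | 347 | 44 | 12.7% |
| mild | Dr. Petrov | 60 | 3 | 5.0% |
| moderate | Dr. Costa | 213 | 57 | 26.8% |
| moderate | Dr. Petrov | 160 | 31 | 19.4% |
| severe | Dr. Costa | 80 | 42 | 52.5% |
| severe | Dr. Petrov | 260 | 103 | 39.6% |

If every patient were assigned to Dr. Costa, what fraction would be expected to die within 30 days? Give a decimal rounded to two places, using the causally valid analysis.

Since case severity is a pre-existing factor (not a product of the surgeon) and it affects the outcome on its own, it is a confounder. The stratified rates, not the pooled rate, identify the causal effect.
Standardising Dr. Costa to the population case severity mix: 0.363·44/347 + 0.333·57/213 + 0.304·42/80 = 0.295.

0.29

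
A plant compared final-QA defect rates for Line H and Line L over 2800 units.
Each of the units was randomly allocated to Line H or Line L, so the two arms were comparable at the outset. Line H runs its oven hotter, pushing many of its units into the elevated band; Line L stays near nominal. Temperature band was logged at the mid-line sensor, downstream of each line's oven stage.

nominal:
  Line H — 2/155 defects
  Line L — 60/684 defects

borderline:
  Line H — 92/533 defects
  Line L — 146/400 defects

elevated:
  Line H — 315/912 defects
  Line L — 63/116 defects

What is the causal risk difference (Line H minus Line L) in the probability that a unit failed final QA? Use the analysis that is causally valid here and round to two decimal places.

In-process temperature band is recorded after the line and is itself shifted by it — it sits on the causal path from line to outcome. Conditioning on a mediator would strip out part of the effect we want; the pooled comparison gives the total causal effect.
The causal difference is the pooled difference: 0.256 − 0.224 = +0.031.

+0.03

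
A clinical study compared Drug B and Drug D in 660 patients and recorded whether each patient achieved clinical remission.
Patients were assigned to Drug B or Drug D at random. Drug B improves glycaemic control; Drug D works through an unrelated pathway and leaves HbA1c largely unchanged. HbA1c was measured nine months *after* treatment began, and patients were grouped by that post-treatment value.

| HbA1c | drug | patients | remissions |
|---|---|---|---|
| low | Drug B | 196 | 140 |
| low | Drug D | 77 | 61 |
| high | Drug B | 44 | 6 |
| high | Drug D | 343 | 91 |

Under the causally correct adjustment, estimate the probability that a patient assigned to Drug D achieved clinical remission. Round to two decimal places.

Because the drug influences HbA1c, HbA1c is a post-treatment mediator, not a confounder. Stratifying on it would bias the estimate; the causal effect is the crude pooled difference.
So P(outcome | do(Drug D)) is just the pooled rate for Drug D: 152/420 = 0.362.

0.36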